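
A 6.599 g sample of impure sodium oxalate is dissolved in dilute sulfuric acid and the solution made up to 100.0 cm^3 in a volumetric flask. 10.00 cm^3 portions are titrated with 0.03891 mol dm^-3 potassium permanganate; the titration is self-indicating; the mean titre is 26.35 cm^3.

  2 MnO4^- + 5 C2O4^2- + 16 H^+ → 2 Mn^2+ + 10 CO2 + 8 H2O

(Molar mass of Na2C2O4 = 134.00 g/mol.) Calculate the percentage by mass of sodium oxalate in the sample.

n(KMnO4) per titration = 0.02635 × 0.03891 = 1.025 × 10^-3 mol
From the 5:2 ratio, n(Na2C2O4) in each aliquot = 5/2 × 1.025 × 10^-3 = 2.563 × 10^-3 mol
n(Na2C2O4) in the whole flask = 2.563 × 10^-3 × 100.0/10.00 = 0.02563 mol
mass of Na2C2O4 = 0.02563 × 134.00 = 3.435 g
% Na2C2O4 = 3.435 / 6.599 × 100 = 52.05 %

52.05 %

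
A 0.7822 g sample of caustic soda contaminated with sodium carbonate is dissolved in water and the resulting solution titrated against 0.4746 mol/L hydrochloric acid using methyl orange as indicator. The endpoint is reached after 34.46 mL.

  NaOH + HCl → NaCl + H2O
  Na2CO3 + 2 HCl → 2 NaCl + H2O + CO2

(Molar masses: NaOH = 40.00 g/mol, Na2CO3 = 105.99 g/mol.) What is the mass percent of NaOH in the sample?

n(HCl) = 0.03446 × 0.4746 = 0.01635 mol
Let x = n(NaOH), y = n(Na2CO3).
Titrant: 1x + 2y = 0.01635;  mass: 40.00x + 105.99y = 0.7822
Solving, x = 6.504 × 10^-3 mol, y = 4.925 × 10^-3 mol
mass of NaOH = 6.504 × 10^-3 × 40.00 = 0.2602 g
% NaOH = 0.2602 / 0.7822 × 100 = 33.26 %

33.26 %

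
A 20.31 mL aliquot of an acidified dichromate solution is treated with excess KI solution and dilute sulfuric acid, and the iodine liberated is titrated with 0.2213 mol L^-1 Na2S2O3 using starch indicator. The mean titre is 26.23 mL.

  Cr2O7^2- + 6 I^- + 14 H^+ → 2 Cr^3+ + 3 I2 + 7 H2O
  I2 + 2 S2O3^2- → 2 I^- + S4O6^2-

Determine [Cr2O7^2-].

0.04763 mol/L

n(S2O3^2-) = 0.02623 × 0.2213 = 5.805 × 10^-3 mol
n(I2) = n(S2O3^2-)/2 = 2.902 × 10^-3 mol
From the 1:3 ratio, n(Cr2O7^2-) in the aliquot = 1/3 × 2.902 × 10^-3 = 9.674 × 10^-4 mol
[Cr2O7^2-] = 9.674 × 10^-4 / 0.02031 = 0.04763 mol/L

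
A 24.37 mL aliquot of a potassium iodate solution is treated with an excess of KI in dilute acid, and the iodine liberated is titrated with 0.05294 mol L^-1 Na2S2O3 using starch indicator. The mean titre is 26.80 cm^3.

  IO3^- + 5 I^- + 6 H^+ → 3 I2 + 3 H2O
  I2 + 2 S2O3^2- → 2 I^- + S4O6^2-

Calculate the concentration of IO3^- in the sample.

0.009703 mol/L

n(S2O3^2-) = 0.02680 × 0.05294 = 1.419 × 10^-3 mol
n(I2) = n(S2O3^2-)/2 = 7.094 × 10^-4 mol
From the 1:3 ratio, n(IO3^-) in the aliquot = 1/3 × 7.094 × 10^-4 = 2.365 × 10^-4 mol
[IO3^-] = 2.365 × 10^-4 / 0.02437 = 0.009703 mol/L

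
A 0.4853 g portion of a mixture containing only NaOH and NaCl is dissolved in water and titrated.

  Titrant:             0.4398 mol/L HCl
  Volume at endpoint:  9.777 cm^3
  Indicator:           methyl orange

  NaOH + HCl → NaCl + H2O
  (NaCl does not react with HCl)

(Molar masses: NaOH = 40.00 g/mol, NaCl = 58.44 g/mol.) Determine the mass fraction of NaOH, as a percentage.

n(HCl) = 0.009777 × 0.4398 = 4.300 × 10^-3 mol
Let x = n(NaOH), y = n(NaCl).
Titrant: 1x = 4.300 × 10^-3;  mass: 40.00x + 58.44y = 0.4853
Solving, x = 4.300 × 10^-3 mol, y = 5.361 × 10^-3 mol
mass of NaOH = 4.300 × 10^-3 × 40.00 = 0.1720 g
% NaOH = 0.1720 / 0.4853 × 100 = 35.44 %

35.44 %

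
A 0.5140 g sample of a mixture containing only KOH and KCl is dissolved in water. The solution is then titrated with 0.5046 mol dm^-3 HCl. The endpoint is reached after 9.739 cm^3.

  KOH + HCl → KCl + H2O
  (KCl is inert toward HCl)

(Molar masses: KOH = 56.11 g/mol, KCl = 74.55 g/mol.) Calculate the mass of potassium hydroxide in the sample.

0.2757 g

n(HCl) = 0.009739 × 0.5046 = 4.914 × 10^-3 mol
Let x = n(KOH), y = n(KCl).
Titrant: 1x = 4.914 × 10^-3;  mass: 56.11x + 74.55y = 0.5140
Solving, x = 4.914 × 10^-3 mol, y = 3.196 × 10^-3 mol
mass of KOH = 4.914 × 10^-3 × 56.11 = 0.2757 g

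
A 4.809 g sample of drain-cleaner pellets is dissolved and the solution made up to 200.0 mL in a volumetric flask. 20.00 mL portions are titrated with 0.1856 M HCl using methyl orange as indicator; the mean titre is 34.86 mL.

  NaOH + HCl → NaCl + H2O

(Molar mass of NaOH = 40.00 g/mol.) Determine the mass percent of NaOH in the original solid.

n(HCl) per titration = 0.03486 × 0.1856 = 6.470 × 10^-3 mol
n(NaOH) in each aliquot = 6.470 × 10^-3 mol (1:1 ratio)
n(NaOH) in the whole flask = 6.470 × 10^-3 × 200.0/20.00 = 0.06470 mol
mass of NaOH = 0.06470 × 40.00 = 2.588 g
% NaOH = 2.588 / 4.809 × 100 = 53.82 %

53.82 %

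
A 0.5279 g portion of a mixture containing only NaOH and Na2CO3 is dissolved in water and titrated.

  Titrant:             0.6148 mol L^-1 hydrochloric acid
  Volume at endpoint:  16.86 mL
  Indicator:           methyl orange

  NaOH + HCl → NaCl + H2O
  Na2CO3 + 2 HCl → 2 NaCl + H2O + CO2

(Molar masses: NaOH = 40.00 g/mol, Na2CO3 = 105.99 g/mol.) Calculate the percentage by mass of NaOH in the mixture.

12.49 %

n(HCl) = 0.01686 × 0.6148 = 0.01037 mol
Let x = n(NaOH), y = n(Na2CO3).
Titrant: 1x + 2y = 0.01037;  mass: 40.00x + 105.99y = 0.5279
Solving, x = 1.648 × 10^-3 mol, y = 4.359 × 10^-3 mol
mass of NaOH = 1.648 × 10^-3 × 40.00 = 0.06594 g
% NaOH = 0.06594 / 0.5279 × 100 = 12.49 %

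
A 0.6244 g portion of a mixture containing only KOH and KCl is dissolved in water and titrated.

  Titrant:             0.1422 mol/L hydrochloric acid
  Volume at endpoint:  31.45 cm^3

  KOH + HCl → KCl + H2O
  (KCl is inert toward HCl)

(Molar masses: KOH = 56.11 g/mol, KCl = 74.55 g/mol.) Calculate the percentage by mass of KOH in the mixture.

n(HCl) = 0.03145 × 0.1422 = 4.472 × 10^-3 mol
Let x = n(KOH), y = n(KCl).
Titrant: 1x = 4.472 × 10^-3;  mass: 56.11x + 74.55y = 0.6244
Solving, x = 4.472 × 10^-3 mol, y = 5.010 × 10^-3 mol
mass of KOH = 4.472 × 10^-3 × 56.11 = 0.2509 g
% KOH = 0.2509 / 0.6244 × 100 = 40.19 %

40.19 %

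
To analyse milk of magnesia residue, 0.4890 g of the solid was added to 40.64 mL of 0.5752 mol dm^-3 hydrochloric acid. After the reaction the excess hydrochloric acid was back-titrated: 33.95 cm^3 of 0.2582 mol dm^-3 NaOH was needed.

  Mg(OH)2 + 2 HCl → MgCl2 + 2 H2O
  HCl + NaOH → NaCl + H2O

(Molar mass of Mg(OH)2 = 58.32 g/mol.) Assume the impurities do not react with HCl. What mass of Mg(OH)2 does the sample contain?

0.4260 g

n(HCl) added = 0.04064 × 0.5752 = 0.02338 mol
n(NaOH) used in back-titration = 0.03395 × 0.2582 = 8.766 × 10^-3 mol
n(HCl) left over = 8.766 × 10^-3 mol (1:1 ratio)
n(HCl) consumed by analyte = 0.02338 − 8.766 × 10^-3 = 0.01461 mol
From the 1:2 ratio, n(Mg(OH)2) = 1/2 × 0.01461 = 7.305 × 10^-3 mol
mass of Mg(OH)2 = 7.305 × 10^-3 × 58.32 = 0.4260 g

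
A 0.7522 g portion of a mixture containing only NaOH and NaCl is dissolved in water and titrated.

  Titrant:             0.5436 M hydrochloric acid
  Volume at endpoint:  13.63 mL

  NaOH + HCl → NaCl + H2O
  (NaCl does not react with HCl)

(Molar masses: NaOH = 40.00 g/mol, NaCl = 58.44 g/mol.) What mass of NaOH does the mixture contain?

n(HCl) = 0.01363 × 0.5436 = 7.409 × 10^-3 mol
Let x = n(NaOH), y = n(NaCl).
Titrant: 1x = 7.409 × 10^-3;  mass: 40.00x + 58.44y = 0.7522
Solving, x = 7.409 × 10^-3 mol, y = 7.800 × 10^-3 mol
mass of NaOH = 7.409 × 10^-3 × 40.00 = 0.2964 g

0.2964 g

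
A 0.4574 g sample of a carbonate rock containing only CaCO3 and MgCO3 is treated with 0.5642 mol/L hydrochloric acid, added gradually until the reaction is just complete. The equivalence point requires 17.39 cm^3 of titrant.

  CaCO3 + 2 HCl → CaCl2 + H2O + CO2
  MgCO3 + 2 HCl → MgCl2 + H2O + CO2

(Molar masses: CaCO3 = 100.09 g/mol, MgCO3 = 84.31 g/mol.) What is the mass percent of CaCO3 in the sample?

60.74 %

n(HCl) = 0.01739 × 0.5642 = 9.811 × 10^-3 mol
Let x = n(CaCO3), y = n(MgCO3).
Titrant: 2x + 2y = 9.811 × 10^-3;  mass: 100.09x + 84.31y = 0.4574
Solving, x = 2.776 × 10^-3 mol, y = 2.130 × 10^-3 mol
mass of CaCO3 = 2.776 × 10^-3 × 100.09 = 0.2778 g
% CaCO3 = 0.2778 / 0.4574 × 100 = 60.74 %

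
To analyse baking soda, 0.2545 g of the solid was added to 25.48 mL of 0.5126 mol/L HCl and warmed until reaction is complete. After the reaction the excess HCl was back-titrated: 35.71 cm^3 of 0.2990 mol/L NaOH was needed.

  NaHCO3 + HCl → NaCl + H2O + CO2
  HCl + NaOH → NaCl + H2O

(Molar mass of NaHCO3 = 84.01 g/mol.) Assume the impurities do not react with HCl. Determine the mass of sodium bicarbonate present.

0.2003 g

n(HCl) added = 0.02548 × 0.5126 = 0.01306 mol
n(NaOH) used in back-titration = 0.03571 × 0.2990 = 0.01068 mol
n(HCl) left over = 0.01068 mol (1:1 ratio)
n(HCl) consumed by analyte = 0.01306 − 0.01068 = 2.384 × 10^-3 mol
n(NaHCO3) = 2.384 × 10^-3 mol (1:1 ratio)
mass of NaHCO3 = 2.384 × 10^-3 × 84.01 = 0.2003 g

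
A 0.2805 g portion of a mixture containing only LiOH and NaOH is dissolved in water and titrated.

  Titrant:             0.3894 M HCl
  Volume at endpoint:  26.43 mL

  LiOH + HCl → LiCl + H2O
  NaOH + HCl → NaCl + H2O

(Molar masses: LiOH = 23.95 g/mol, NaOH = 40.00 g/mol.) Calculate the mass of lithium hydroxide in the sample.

0.1957 g

n(HCl) = 0.02643 × 0.3894 = 0.01029 mol
Let x = n(LiOH), y = n(NaOH).
Titrant: 1x + 1y = 0.01029;  mass: 23.95x + 40.00y = 0.2805
Solving, x = 8.173 × 10^-3 mol, y = 2.119 × 10^-3 mol
mass of LiOH = 8.173 × 10^-3 × 23.95 = 0.1957 g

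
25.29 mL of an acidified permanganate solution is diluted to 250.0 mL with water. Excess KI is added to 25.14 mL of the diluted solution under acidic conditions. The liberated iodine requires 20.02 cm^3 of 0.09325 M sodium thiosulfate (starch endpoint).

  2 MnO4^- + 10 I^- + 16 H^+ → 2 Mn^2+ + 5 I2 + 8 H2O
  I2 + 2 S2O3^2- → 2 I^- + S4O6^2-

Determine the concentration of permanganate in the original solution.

0.1468 M

n(S2O3^2-) = 0.02002 × 0.09325 = 1.867 × 10^-3 mol
n(I2) = n(S2O3^2-)/2 = 9.334 × 10^-4 mol
From the 2:5 ratio, n(MnO4^-) in the aliquot = 2/5 × 9.334 × 10^-4 = 3.734 × 10^-4 mol
[MnO4^-]_dilute = 3.734 × 10^-4 / 0.02514 = 0.01485 mol/L
[MnO4^-]_original = 0.01485 × 250.0/25.29 = 0.1468 mol/L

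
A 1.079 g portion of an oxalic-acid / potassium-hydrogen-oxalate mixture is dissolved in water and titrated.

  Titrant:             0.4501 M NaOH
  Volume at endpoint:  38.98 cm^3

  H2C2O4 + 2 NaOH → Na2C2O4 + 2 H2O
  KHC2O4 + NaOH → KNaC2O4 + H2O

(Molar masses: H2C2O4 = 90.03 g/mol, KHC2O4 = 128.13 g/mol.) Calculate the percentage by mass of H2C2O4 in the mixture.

n(NaOH) = 0.03898 × 0.4501 = 0.01754 mol
Let x = n(H2C2O4), y = n(KHC2O4).
Titrant: 2x + 1y = 0.01754;  mass: 90.03x + 128.13y = 1.079
Solving, x = 7.033 × 10^-3 mol, y = 3.480 × 10^-3 mol
mass of H2C2O4 = 7.033 × 10^-3 × 90.03 = 0.6331 g
% H2C2O4 = 0.6331 / 1.079 × 100 = 58.68 %

58.68 %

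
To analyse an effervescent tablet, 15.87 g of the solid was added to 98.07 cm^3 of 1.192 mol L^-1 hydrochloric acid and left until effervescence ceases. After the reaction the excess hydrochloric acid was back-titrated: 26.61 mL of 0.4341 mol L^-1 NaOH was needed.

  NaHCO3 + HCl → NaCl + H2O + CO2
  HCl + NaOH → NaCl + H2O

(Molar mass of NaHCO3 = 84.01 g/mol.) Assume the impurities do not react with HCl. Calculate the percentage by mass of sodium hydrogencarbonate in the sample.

n(HCl) added = 0.09807 × 1.192 = 0.1169 mol
n(NaOH) used in back-titration = 0.02661 × 0.4341 = 0.01155 mol
n(HCl) left over = 0.01155 mol (1:1 ratio)
n(HCl) consumed by analyte = 0.1169 − 0.01155 = 0.1053 mol
n(NaHCO3) = 0.1053 mol (1:1 ratio)
mass of NaHCO3 = 0.1053 × 84.01 = 8.850 g
% NaHCO3 = 8.850 / 15.87 × 100 = 55.77 %

55.77 %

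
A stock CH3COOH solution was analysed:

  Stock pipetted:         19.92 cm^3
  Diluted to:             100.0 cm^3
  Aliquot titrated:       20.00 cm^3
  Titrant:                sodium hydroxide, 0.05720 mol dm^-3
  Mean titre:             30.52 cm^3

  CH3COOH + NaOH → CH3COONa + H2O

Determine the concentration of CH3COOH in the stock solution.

0.4382 mol/L

n(NaOH) = 0.03052 × 0.05720 = 1.746 × 10^-3 mol
n(CH3COOH) in the aliquot = 1.746 × 10^-3 mol (1:1 ratio)
[CH3COOH]_dilute = 1.746 × 10^-3 / 0.02000 = 0.08729 mol/L
Dilution factor = 100.0 / 19.92 = 5.020
[CH3COOH]_stock = 0.08729 × 5.020 = 0.4382 mol/L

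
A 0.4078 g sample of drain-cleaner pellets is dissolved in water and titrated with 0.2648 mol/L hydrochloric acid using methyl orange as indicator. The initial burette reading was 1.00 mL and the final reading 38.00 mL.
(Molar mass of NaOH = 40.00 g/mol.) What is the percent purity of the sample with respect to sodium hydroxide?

NaOH + HCl → NaCl + H2O
n(HCl) = 0.03700 L × 0.2648 mol/L = 9.798 × 10^-3 mol
n(NaOH) = 9.798 × 10^-3 mol (1:1 ratio)
mass of NaOH = 9.798 × 10^-3 × 40.00 g/mol = 0.3919 g
% NaOH = 0.3919 / 0.4078 × 100 = 96.10 %

96.10 %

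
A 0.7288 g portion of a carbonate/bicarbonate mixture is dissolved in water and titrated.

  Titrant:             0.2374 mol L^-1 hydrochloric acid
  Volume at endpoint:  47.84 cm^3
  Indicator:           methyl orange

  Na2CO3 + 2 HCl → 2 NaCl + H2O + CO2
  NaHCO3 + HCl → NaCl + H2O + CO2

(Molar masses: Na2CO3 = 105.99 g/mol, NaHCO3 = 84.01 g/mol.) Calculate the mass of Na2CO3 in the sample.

n(HCl) = 0.04784 × 0.2374 = 0.01136 mol
Let x = n(Na2CO3), y = n(NaHCO3).
Titrant: 2x + 1y = 0.01136;  mass: 105.99x + 84.01y = 0.7288
Solving, x = 3.632 × 10^-3 mol, y = 4.092 × 10^-3 mol
mass of Na2CO3 = 3.632 × 10^-3 × 105.99 = 0.3850 g

0.3850 g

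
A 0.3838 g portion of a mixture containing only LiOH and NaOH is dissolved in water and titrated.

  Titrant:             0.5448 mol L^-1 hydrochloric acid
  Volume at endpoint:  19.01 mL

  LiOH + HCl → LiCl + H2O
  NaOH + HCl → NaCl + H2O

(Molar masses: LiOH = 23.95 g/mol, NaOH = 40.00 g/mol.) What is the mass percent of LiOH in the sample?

n(HCl) = 0.01901 × 0.5448 = 0.01036 mol
Let x = n(LiOH), y = n(NaOH).
Titrant: 1x + 1y = 0.01036;  mass: 23.95x + 40.00y = 0.3838
Solving, x = 1.898 × 10^-3 mol, y = 8.458 × 10^-3 mol
mass of LiOH = 1.898 × 10^-3 × 23.95 = 0.04546 g
% LiOH = 0.04546 / 0.3838 × 100 = 11.85 %

11.85 %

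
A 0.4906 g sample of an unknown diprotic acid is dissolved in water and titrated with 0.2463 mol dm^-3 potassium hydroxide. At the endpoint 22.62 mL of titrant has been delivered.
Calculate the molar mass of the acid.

n(KOH) = 0.02262 L × 0.2463 mol/L = 5.571 × 10^-3 mol
From the 1:2 ratio, n(H2A) = 1/2 × 5.571 × 10^-3 = 2.786 × 10^-3 mol
M = m / n = 0.4906 g / 2.786 × 10^-3 mol = 176.1 g/mol

176.1 g/mol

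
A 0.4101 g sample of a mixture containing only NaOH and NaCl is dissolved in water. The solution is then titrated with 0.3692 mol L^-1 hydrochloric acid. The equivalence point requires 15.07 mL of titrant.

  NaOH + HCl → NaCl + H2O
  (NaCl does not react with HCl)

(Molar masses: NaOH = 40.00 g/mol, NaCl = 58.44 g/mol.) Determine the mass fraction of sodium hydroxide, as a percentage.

n(HCl) = 0.01507 × 0.3692 = 5.564 × 10^-3 mol
Let x = n(NaOH), y = n(NaCl).
Titrant: 1x = 5.564 × 10^-3;  mass: 40.00x + 58.44y = 0.4101
Solving, x = 5.564 × 10^-3 mol, y = 3.209 × 10^-3 mol
mass of NaOH = 5.564 × 10^-3 × 40.00 = 0.2226 g
% NaOH = 0.2226 / 0.4101 × 100 = 54.27 %

54.27 %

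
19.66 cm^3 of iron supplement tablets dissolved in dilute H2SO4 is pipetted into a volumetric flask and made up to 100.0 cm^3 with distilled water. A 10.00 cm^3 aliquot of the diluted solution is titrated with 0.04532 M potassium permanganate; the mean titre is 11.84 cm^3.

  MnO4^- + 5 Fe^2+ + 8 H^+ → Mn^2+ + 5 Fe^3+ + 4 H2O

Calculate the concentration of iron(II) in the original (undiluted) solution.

1.365 M

n(KMnO4) = 0.01184 × 0.04532 = 5.366 × 10^-4 mol
From the 5:1 ratio, n(Fe2+) in the aliquot = 5/1 × 5.366 × 10^-4 = 2.683 × 10^-3 mol
[Fe2+]_dilute = 2.683 × 10^-3 / 0.01000 = 0.2683 mol/L
Dilution factor = 100.0 / 19.66 = 5.086
[Fe2+]_stock = 0.2683 × 5.086 = 1.365 mol/L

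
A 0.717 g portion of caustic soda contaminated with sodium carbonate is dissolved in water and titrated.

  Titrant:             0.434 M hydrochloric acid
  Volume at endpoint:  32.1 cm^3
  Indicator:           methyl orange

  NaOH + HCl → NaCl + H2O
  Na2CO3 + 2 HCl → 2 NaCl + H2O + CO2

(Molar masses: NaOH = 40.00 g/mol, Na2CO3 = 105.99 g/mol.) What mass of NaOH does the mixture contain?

0.0655 g

n(HCl) = 0.0321 × 0.434 = 0.0139 mol
Let x = n(NaOH), y = n(Na2CO3).
Titrant: 1x + 2y = 0.0139;  mass: 40.00x + 105.99y = 0.717
Solving, x = 1.64 × 10^-3 mol, y = 6.15 × 10^-3 mol
mass of NaOH = 1.64 × 10^-3 × 40.00 = 0.0655 g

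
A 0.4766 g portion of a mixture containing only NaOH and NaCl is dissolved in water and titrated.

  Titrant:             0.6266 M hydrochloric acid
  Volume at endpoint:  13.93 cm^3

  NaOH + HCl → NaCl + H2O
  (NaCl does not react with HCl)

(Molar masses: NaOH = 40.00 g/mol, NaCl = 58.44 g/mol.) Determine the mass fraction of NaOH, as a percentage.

73.26 %

n(HCl) = 0.01393 × 0.6266 = 8.729 × 10^-3 mol
Let x = n(NaOH), y = n(NaCl).
Titrant: 1x = 8.729 × 10^-3;  mass: 40.00x + 58.44y = 0.4766
Solving, x = 8.729 × 10^-3 mol, y = 2.181 × 10^-3 mol
mass of NaOH = 8.729 × 10^-3 × 40.00 = 0.3491 g
% NaOH = 0.3491 / 0.4766 × 100 = 73.26 %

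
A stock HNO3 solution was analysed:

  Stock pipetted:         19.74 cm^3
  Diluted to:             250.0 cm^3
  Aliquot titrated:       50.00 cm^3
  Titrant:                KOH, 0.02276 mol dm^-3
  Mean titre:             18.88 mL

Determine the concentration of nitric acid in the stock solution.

HNO3 + KOH → KNO3 + H2O
n(KOH) = 0.01888 × 0.02276 = 4.297 × 10^-4 mol
n(HNO3) in the aliquot = 4.297 × 10^-4 mol (1:1 ratio)
[HNO3]_dilute = 4.297 × 10^-4 / 0.05000 = 0.008594 mol/L
Dilution factor = 250.0 / 19.74 = 12.66
[HNO3]_stock = 0.008594 × 12.66 = 0.1088 mol/L

0.1088 mol/L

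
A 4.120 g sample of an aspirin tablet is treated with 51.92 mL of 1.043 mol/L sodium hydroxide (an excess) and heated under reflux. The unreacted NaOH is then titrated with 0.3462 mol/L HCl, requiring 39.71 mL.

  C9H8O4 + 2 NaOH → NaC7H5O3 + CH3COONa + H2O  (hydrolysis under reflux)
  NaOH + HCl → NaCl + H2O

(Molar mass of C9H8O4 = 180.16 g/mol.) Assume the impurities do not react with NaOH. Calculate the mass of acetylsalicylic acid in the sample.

n(NaOH) added = 0.05192 × 1.043 = 0.05415 mol
n(HCl) used in back-titration = 0.03971 × 0.3462 = 0.01375 mol
n(NaOH) left over = 0.01375 mol (1:1 ratio)
n(NaOH) consumed by analyte = 0.05415 − 0.01375 = 0.04040 mol
From the 1:2 ratio, n(C9H8O4) = 1/2 × 0.04040 = 0.02020 mol
mass of C9H8O4 = 0.02020 × 180.16 = 3.640 g

3.640 g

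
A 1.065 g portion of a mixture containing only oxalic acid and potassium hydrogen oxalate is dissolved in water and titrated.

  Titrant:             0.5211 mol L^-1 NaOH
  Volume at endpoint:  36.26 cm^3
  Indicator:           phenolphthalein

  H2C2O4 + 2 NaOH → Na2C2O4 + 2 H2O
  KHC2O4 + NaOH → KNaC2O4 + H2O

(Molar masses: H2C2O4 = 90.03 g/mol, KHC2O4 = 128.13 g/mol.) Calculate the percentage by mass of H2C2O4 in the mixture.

68.96 %

n(NaOH) = 0.03626 × 0.5211 = 0.01890 mol
Let x = n(H2C2O4), y = n(KHC2O4).
Titrant: 2x + 1y = 0.01890;  mass: 90.03x + 128.13y = 1.065
Solving, x = 8.158 × 10^-3 mol, y = 2.580 × 10^-3 mol
mass of H2C2O4 = 8.158 × 10^-3 × 90.03 = 0.7344 g
% H2C2O4 = 0.7344 / 1.065 × 100 = 68.96 %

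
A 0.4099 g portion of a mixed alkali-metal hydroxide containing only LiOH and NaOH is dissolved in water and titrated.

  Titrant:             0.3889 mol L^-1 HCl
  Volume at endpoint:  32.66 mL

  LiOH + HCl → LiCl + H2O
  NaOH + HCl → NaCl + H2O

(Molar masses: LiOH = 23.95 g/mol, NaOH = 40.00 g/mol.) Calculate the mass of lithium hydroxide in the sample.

n(HCl) = 0.03266 × 0.3889 = 0.01270 mol
Let x = n(LiOH), y = n(NaOH).
Titrant: 1x + 1y = 0.01270;  mass: 23.95x + 40.00y = 0.4099
Solving, x = 6.116 × 10^-3 mol, y = 6.586 × 10^-3 mol
mass of LiOH = 6.116 × 10^-3 × 23.95 = 0.1465 g

0.1465 g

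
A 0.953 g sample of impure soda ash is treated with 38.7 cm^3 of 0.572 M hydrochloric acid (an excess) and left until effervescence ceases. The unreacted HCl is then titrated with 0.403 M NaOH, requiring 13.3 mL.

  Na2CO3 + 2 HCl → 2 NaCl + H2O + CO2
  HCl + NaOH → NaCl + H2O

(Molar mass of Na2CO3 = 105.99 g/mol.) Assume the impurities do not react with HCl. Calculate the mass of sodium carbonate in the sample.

n(HCl) added = 0.0387 × 0.572 = 0.0221 mol
n(NaOH) used in back-titration = 0.0133 × 0.403 = 5.36 × 10^-3 mol
n(HCl) left over = 5.36 × 10^-3 mol (1:1 ratio)
n(HCl) consumed by analyte = 0.0221 − 5.36 × 10^-3 = 0.0168 mol
From the 1:2 ratio, n(Na2CO3) = 1/2 × 0.0168 = 8.39 × 10^-3 mol
mass of Na2CO3 = 8.39 × 10^-3 × 105.99 = 0.889 g

0.889 g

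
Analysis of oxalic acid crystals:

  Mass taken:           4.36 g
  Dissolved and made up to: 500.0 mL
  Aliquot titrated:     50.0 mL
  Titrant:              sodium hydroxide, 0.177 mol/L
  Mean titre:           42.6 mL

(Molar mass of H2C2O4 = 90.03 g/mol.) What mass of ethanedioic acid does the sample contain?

H2C2O4 + 2 NaOH → Na2C2O4 + 2 H2O
n(NaOH) per titration = 0.0426 × 0.177 = 7.54 × 10^-3 mol
From the 1:2 ratio, n(H2C2O4) in each aliquot = 1/2 × 7.54 × 10^-3 = 3.77 × 10^-3 mol
n(H2C2O4) in the whole flask = 3.77 × 10^-3 × 500.0/50.0 = 0.0377 mol
mass of H2C2O4 = 0.0377 × 90.03 = 3.39 g

3.39 g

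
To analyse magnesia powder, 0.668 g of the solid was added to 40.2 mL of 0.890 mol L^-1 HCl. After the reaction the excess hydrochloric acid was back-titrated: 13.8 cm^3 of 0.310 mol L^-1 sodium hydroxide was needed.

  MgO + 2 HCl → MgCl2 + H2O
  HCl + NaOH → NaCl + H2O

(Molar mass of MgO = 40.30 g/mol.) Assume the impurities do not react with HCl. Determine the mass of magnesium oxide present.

0.635 g

n(HCl) added = 0.0402 × 0.890 = 0.0358 mol
n(NaOH) used in back-titration = 0.0138 × 0.310 = 4.28 × 10^-3 mol
n(HCl) left over = 4.28 × 10^-3 mol (1:1 ratio)
n(HCl) consumed by analyte = 0.0358 − 4.28 × 10^-3 = 0.0315 mol
From the 1:2 ratio, n(MgO) = 1/2 × 0.0315 = 0.0158 mol
mass of MgO = 0.0158 × 40.30 = 0.635 g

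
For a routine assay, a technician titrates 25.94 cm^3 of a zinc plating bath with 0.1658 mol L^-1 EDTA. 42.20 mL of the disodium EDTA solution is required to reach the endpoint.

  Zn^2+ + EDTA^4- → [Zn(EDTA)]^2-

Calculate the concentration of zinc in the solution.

n(EDTA) = 0.04220 L × 0.1658 mol/L = 6.997 × 10^-3 mol
n(Zn2+) = 6.997 × 10^-3 mol (1:1 mole ratio)
[Zn2+] = 6.997 × 10^-3 mol / 0.02594 L = 0.2697 mol/L

0.2697 mol/L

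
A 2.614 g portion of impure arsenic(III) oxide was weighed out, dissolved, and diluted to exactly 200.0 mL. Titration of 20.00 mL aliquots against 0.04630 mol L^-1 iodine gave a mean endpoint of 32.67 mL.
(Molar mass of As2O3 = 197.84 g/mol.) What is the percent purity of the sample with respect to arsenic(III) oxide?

As2O3 + 2 I2 + 2 H2O → As2O5 + 4 HI
n(I2) per titration = 0.03267 × 0.04630 = 1.513 × 10^-3 mol
From the 1:2 ratio, n(As2O3) in each aliquot = 1/2 × 1.513 × 10^-3 = 7.563 × 10^-4 mol
n(As2O3) in the whole flask = 7.563 × 10^-4 × 200.0/20.00 = 7.563 × 10^-3 mol
mass of As2O3 = 7.563 × 10^-3 × 197.84 = 1.496 g
% As2O3 = 1.496 / 2.614 × 100 = 57.24 %

57.24 %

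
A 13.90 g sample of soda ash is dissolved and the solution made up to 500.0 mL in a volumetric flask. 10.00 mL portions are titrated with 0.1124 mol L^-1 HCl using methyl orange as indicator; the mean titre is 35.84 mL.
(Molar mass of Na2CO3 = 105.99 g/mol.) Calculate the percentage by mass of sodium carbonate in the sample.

Na2CO3 + 2 HCl → 2 NaCl + H2O + CO2
n(HCl) per titration = 0.03584 × 0.1124 = 4.028 × 10^-3 mol
From the 1:2 ratio, n(Na2CO3) in each aliquot = 1/2 × 4.028 × 10^-3 = 2.014 × 10^-3 mol
n(Na2CO3) in the whole flask = 2.014 × 10^-3 × 500.0/10.00 = 0.1007 mol
mass of Na2CO3 = 0.1007 × 105.99 = 10.67 g
% Na2CO3 = 10.67 / 13.90 × 100 = 76.79 %

76.79 %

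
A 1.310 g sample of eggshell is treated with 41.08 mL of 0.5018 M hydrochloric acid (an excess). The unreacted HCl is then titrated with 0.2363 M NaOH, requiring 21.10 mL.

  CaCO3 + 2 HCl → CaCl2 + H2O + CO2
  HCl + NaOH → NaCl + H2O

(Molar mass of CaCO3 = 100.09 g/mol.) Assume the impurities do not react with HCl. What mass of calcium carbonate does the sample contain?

n(HCl) added = 0.04108 × 0.5018 = 0.02061 mol
n(NaOH) used in back-titration = 0.02110 × 0.2363 = 4.986 × 10^-3 mol
n(HCl) left over = 4.986 × 10^-3 mol (1:1 ratio)
n(HCl) consumed by analyte = 0.02061 − 4.986 × 10^-3 = 0.01563 mol
From the 1:2 ratio, n(CaCO3) = 1/2 × 0.01563 = 7.814 × 10^-3 mol
mass of CaCO3 = 7.814 × 10^-3 × 100.09 = 0.7821 g

0.7821 g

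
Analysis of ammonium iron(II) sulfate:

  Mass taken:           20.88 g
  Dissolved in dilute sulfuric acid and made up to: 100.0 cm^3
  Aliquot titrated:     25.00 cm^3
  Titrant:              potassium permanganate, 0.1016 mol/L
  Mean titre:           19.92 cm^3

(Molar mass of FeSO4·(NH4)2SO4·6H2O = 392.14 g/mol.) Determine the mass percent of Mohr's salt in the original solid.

76.02 %

MnO4^- + 5 Fe^2+ + 8 H^+ → Mn^2+ + 5 Fe^3+ + 4 H2O
n(KMnO4) per titration = 0.01992 × 0.1016 = 2.024 × 10^-3 mol
From the 5:1 ratio, n(FeSO4·(NH4)2SO4·6H2O) in each aliquot = 5/1 × 2.024 × 10^-3 = 0.01012 mol
n(FeSO4·(NH4)2SO4·6H2O) in the whole flask = 0.01012 × 100.0/25.00 = 0.04048 mol
mass of FeSO4·(NH4)2SO4·6H2O = 0.04048 × 392.14 = 15.87 g
% FeSO4·(NH4)2SO4·6H2O = 15.87 / 20.88 × 100 = 76.02 %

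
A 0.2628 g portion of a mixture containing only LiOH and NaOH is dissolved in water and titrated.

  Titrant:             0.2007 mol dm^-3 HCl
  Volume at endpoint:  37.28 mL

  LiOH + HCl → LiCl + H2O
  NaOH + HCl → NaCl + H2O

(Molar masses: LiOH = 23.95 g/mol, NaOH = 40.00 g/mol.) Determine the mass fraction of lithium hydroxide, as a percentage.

20.72 %

n(HCl) = 0.03728 × 0.2007 = 7.482 × 10^-3 mol
Let x = n(LiOH), y = n(NaOH).
Titrant: 1x + 1y = 7.482 × 10^-3;  mass: 23.95x + 40.00y = 0.2628
Solving, x = 2.273 × 10^-3 mol, y = 5.209 × 10^-3 mol
mass of LiOH = 2.273 × 10^-3 × 23.95 = 0.05444 g
% LiOH = 0.05444 / 0.2628 × 100 = 20.72 %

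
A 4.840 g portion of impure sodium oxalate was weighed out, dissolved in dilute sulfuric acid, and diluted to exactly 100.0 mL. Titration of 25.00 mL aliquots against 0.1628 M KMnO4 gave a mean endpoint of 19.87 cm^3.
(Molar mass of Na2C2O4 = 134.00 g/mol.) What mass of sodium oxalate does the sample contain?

2 MnO4^- + 5 C2O4^2- + 16 H^+ → 2 Mn^2+ + 10 CO2 + 8 H2O
n(KMnO4) per titration = 0.01987 × 0.1628 = 3.235 × 10^-3 mol
From the 5:2 ratio, n(Na2C2O4) in each aliquot = 5/2 × 3.235 × 10^-3 = 8.087 × 10^-3 mol
n(Na2C2O4) in the whole flask = 8.087 × 10^-3 × 100.0/25.00 = 0.03235 mol
mass of Na2C2O4 = 0.03235 × 134.00 = 4.335 g

4.335 g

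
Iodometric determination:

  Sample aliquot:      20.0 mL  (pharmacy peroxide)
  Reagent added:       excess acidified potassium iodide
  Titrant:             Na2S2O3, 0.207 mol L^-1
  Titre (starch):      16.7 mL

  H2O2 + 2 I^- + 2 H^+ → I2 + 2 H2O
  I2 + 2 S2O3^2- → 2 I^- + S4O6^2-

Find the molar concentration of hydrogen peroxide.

n(S2O3^2-) = 0.0167 × 0.207 = 3.46 × 10^-3 mol
n(I2) = n(S2O3^2-)/2 = 1.73 × 10^-3 mol
n(H2O2) in the aliquot = 1.73 × 10^-3 mol (1:1 ratio)
[H2O2] = 1.73 × 10^-3 / 0.0200 = 0.0864 mol/L

0.0864 mol/L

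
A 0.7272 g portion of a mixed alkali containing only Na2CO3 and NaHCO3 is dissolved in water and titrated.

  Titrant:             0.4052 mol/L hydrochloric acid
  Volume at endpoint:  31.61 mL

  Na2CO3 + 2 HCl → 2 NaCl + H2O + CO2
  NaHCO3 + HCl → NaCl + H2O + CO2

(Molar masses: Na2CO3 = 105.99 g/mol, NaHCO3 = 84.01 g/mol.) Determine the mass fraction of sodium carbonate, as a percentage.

81.96 %

n(HCl) = 0.03161 × 0.4052 = 0.01281 mol
Let x = n(Na2CO3), y = n(NaHCO3).
Titrant: 2x + 1y = 0.01281;  mass: 105.99x + 84.01y = 0.7272
Solving, x = 5.624 × 10^-3 mol, y = 1.561 × 10^-3 mol
mass of Na2CO3 = 5.624 × 10^-3 × 105.99 = 0.5960 g
% Na2CO3 = 0.5960 / 0.7272 × 100 = 81.96 %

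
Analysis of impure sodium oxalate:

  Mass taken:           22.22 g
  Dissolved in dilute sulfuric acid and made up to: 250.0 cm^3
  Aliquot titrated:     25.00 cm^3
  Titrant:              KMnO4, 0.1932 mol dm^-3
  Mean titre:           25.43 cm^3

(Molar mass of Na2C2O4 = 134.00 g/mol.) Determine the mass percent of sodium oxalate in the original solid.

2 MnO4^- + 5 C2O4^2- + 16 H^+ → 2 Mn^2+ + 10 CO2 + 8 H2O
n(KMnO4) per titration = 0.02543 × 0.1932 = 4.913 × 10^-3 mol
From the 5:2 ratio, n(Na2C2O4) in each aliquot = 5/2 × 4.913 × 10^-3 = 0.01228 mol
n(Na2C2O4) in the whole flask = 0.01228 × 250.0/25.00 = 0.1228 mol
mass of Na2C2O4 = 0.1228 × 134.00 = 16.46 g
% Na2C2O4 = 16.46 / 22.22 × 100 = 74.07 %

74.07 %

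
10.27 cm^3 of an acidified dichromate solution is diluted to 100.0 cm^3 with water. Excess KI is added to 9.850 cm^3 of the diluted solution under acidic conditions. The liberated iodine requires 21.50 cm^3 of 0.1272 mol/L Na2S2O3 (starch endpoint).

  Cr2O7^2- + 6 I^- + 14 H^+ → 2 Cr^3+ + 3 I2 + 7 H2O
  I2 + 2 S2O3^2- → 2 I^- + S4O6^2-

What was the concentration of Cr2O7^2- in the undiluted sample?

0.4506 mol/L

n(S2O3^2-) = 0.02150 × 0.1272 = 2.735 × 10^-3 mol
n(I2) = n(S2O3^2-)/2 = 1.367 × 10^-3 mol
From the 1:3 ratio, n(Cr2O7^2-) in the aliquot = 1/3 × 1.367 × 10^-3 = 4.558 × 10^-4 mol
[Cr2O7^2-]_dilute = 4.558 × 10^-4 / 0.009850 = 0.04627 mol/L
[Cr2O7^2-]_original = 0.04627 × 100.0/10.27 = 0.4506 mol/L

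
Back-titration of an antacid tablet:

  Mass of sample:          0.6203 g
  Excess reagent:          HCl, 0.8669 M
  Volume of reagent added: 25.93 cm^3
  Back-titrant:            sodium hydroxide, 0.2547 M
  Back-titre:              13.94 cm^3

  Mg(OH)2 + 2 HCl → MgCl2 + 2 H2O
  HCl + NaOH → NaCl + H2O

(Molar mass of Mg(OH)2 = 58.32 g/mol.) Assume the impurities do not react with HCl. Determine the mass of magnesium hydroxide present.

0.5519 g

n(HCl) added = 0.02593 × 0.8669 = 0.02248 mol
n(NaOH) used in back-titration = 0.01394 × 0.2547 = 3.551 × 10^-3 mol
n(HCl) left over = 3.551 × 10^-3 mol (1:1 ratio)
n(HCl) consumed by analyte = 0.02248 − 3.551 × 10^-3 = 0.01893 mol
From the 1:2 ratio, n(Mg(OH)2) = 1/2 × 0.01893 = 9.464 × 10^-3 mol
mass of Mg(OH)2 = 9.464 × 10^-3 × 58.32 = 0.5519 g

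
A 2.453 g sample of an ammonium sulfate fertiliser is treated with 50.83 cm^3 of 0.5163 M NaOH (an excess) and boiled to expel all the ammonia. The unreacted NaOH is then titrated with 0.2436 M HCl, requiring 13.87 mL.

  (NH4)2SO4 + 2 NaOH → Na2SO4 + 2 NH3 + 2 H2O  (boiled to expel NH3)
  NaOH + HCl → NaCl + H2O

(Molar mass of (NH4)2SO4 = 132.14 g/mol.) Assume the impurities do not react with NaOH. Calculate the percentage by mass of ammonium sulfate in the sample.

n(NaOH) added = 0.05083 × 0.5163 = 0.02624 mol
n(HCl) used in back-titration = 0.01387 × 0.2436 = 3.379 × 10^-3 mol
n(NaOH) left over = 3.379 × 10^-3 mol (1:1 ratio)
n(NaOH) consumed by analyte = 0.02624 − 3.379 × 10^-3 = 0.02286 mol
From the 1:2 ratio, n((NH4)2SO4) = 1/2 × 0.02286 = 0.01143 mol
mass of (NH4)2SO4 = 0.01143 × 132.14 = 1.511 g
% (NH4)2SO4 = 1.511 / 2.453 × 100 = 61.58 %

61.58 %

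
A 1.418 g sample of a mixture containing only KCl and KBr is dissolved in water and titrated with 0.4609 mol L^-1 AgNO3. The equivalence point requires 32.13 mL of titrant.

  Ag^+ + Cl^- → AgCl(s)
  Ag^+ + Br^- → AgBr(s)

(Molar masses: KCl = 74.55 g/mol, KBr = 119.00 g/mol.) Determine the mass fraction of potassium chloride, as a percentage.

40.72 %

n(AgNO3) = 0.03213 × 0.4609 = 0.01481 mol
Let x = n(KCl), y = n(KBr).
Titrant: 1x + 1y = 0.01481;  mass: 74.55x + 119.00y = 1.418
Solving, x = 7.744 × 10^-3 mol, y = 7.064 × 10^-3 mol
mass of KCl = 7.744 × 10^-3 × 74.55 = 0.5773 g
% KCl = 0.5773 / 1.418 × 100 = 40.72 %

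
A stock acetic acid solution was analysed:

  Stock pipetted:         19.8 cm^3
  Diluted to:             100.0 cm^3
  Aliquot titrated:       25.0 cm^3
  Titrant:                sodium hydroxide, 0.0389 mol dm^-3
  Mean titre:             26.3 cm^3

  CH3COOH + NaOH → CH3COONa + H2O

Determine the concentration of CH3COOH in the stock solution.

n(NaOH) = 0.0263 × 0.0389 = 1.02 × 10^-3 mol
n(CH3COOH) in the aliquot = 1.02 × 10^-3 mol (1:1 ratio)
[CH3COOH]_dilute = 1.02 × 10^-3 / 0.0250 = 0.0409 mol/L
Dilution factor = 100.0 / 19.8 = 5.051
[CH3COOH]_stock = 0.0409 × 5.051 = 0.207 mol/L

0.207 mol/L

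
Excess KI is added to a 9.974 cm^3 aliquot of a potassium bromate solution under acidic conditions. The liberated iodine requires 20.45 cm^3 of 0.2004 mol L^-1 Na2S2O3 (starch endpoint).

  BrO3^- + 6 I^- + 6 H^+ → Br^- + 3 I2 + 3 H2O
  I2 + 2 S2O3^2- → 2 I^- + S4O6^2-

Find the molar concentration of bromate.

n(S2O3^2-) = 0.02045 × 0.2004 = 4.098 × 10^-3 mol
n(I2) = n(S2O3^2-)/2 = 2.049 × 10^-3 mol
From the 1:3 ratio, n(BrO3^-) in the aliquot = 1/3 × 2.049 × 10^-3 = 6.830 × 10^-4 mol
[BrO3^-] = 6.830 × 10^-4 / 0.009974 = 0.06848 mol/L

0.06848 mol/L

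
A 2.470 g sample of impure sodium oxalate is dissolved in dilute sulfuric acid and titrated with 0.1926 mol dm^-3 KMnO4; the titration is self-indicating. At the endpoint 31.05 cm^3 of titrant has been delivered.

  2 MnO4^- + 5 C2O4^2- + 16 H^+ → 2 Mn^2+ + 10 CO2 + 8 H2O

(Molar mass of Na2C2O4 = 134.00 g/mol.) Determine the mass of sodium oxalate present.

2.003 g

n(KMnO4) = 0.03105 L × 0.1926 mol/L = 5.980 × 10^-3 mol
From the 5:2 ratio, n(Na2C2O4) = 5/2 × 5.980 × 10^-3 = 0.01495 mol
mass of Na2C2O4 = 0.01495 × 134.00 g/mol = 2.003 g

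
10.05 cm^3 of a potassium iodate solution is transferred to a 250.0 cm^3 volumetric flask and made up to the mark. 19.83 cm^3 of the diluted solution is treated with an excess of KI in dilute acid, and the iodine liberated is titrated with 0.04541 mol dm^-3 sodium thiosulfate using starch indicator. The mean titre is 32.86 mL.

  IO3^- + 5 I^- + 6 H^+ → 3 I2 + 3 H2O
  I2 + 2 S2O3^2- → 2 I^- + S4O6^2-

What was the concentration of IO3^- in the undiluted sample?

n(S2O3^2-) = 0.03286 × 0.04541 = 1.492 × 10^-3 mol
n(I2) = n(S2O3^2-)/2 = 7.461 × 10^-4 mol
From the 1:3 ratio, n(IO3^-) in the aliquot = 1/3 × 7.461 × 10^-4 = 2.487 × 10^-4 mol
[IO3^-]_dilute = 2.487 × 10^-4 / 0.01983 = 0.01254 mol/L
[IO3^-]_original = 0.01254 × 250.0/10.05 = 0.3120 mol/L

0.3120 mol/L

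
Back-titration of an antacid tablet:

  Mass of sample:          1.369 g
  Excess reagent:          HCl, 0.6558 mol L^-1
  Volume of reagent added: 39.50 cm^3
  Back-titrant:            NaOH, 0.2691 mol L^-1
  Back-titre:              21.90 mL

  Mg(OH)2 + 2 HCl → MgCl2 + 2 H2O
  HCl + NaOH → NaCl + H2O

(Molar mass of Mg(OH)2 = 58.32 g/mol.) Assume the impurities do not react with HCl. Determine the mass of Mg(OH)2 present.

n(HCl) added = 0.03950 × 0.6558 = 0.02590 mol
n(NaOH) used in back-titration = 0.02190 × 0.2691 = 5.893 × 10^-3 mol
n(HCl) left over = 5.893 × 10^-3 mol (1:1 ratio)
n(HCl) consumed by analyte = 0.02590 − 5.893 × 10^-3 = 0.02001 mol
From the 1:2 ratio, n(Mg(OH)2) = 1/2 × 0.02001 = 0.01001 mol
mass of Mg(OH)2 = 0.01001 × 58.32 = 0.5835 g

0.5835 g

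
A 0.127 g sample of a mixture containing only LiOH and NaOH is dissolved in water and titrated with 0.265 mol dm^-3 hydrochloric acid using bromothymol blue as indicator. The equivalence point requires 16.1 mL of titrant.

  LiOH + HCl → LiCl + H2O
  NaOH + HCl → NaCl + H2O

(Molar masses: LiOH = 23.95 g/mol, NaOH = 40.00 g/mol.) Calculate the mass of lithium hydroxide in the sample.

0.0651 g

n(HCl) = 0.0161 × 0.265 = 4.27 × 10^-3 mol
Let x = n(LiOH), y = n(NaOH).
Titrant: 1x + 1y = 4.27 × 10^-3;  mass: 23.95x + 40.00y = 0.127
Solving, x = 2.72 × 10^-3 mol, y = 1.55 × 10^-3 mol
mass of LiOH = 2.72 × 10^-3 × 23.95 = 0.0651 g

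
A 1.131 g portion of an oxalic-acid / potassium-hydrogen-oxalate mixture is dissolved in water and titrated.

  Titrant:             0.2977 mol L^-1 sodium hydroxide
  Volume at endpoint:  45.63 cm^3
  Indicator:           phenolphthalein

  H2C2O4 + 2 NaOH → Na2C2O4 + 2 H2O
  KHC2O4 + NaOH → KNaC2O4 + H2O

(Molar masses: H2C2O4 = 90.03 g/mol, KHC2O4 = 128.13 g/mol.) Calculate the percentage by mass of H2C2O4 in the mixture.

n(NaOH) = 0.04563 × 0.2977 = 0.01358 mol
Let x = n(H2C2O4), y = n(KHC2O4).
Titrant: 2x + 1y = 0.01358;  mass: 90.03x + 128.13y = 1.131
Solving, x = 3.667 × 10^-3 mol, y = 6.251 × 10^-3 mol
mass of H2C2O4 = 3.667 × 10^-3 × 90.03 = 0.3301 g
% H2C2O4 = 0.3301 / 1.131 × 100 = 29.19 %

29.19 %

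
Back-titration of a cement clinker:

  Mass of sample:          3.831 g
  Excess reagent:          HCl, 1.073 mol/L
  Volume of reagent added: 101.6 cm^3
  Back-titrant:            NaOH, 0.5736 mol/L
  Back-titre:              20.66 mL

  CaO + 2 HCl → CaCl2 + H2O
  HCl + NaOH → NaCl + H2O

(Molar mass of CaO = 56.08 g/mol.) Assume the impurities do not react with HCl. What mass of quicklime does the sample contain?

2.725 g

n(HCl) added = 0.1016 × 1.073 = 0.1090 mol
n(NaOH) used in back-titration = 0.02066 × 0.5736 = 0.01185 mol
n(HCl) left over = 0.01185 mol (1:1 ratio)
n(HCl) consumed by analyte = 0.1090 − 0.01185 = 0.09717 mol
From the 1:2 ratio, n(CaO) = 1/2 × 0.09717 = 0.04858 mol
mass of CaO = 0.04858 × 56.08 = 2.725 g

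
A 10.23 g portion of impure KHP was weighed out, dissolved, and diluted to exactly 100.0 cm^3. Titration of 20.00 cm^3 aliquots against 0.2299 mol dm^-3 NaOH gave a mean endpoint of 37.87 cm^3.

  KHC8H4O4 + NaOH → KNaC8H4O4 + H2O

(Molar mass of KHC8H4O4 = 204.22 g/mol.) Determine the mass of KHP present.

n(NaOH) per titration = 0.03787 × 0.2299 = 8.706 × 10^-3 mol
n(KHC8H4O4) in each aliquot = 8.706 × 10^-3 mol (1:1 ratio)
n(KHC8H4O4) in the whole flask = 8.706 × 10^-3 × 100.0/20.00 = 0.04353 mol
mass of KHC8H4O4 = 0.04353 × 204.22 = 8.890 g

8.890 g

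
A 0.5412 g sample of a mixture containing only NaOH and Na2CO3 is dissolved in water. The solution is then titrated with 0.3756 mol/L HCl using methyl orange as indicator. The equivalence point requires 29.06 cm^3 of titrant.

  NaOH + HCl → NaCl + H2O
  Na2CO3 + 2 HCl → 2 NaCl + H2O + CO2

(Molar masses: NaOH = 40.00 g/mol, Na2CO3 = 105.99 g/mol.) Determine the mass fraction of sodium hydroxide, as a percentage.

n(HCl) = 0.02906 × 0.3756 = 0.01091 mol
Let x = n(NaOH), y = n(Na2CO3).
Titrant: 1x + 2y = 0.01091;  mass: 40.00x + 105.99y = 0.5412
Solving, x = 2.865 × 10^-3 mol, y = 4.025 × 10^-3 mol
mass of NaOH = 2.865 × 10^-3 × 40.00 = 0.1146 g
% NaOH = 0.1146 / 0.5412 × 100 = 21.18 %

21.18 %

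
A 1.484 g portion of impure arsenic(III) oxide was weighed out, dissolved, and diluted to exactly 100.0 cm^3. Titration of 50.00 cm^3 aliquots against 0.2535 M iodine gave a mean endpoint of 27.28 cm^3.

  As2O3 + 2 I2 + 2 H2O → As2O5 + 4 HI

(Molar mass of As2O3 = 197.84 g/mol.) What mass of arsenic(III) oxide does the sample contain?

n(I2) per titration = 0.02728 × 0.2535 = 6.915 × 10^-3 mol
From the 1:2 ratio, n(As2O3) in each aliquot = 1/2 × 6.915 × 10^-3 = 3.458 × 10^-3 mol
n(As2O3) in the whole flask = 3.458 × 10^-3 × 100.0/50.00 = 6.915 × 10^-3 mol
mass of As2O3 = 6.915 × 10^-3 × 197.84 = 1.368 g

1.368 g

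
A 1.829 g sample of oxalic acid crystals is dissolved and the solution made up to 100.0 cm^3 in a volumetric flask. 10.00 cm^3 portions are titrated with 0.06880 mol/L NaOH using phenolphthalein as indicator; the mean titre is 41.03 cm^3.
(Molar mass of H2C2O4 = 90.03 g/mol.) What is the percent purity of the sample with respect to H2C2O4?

H2C2O4 + 2 NaOH → Na2C2O4 + 2 H2O
n(NaOH) per titration = 0.04103 × 0.06880 = 2.823 × 10^-3 mol
From the 1:2 ratio, n(H2C2O4) in each aliquot = 1/2 × 2.823 × 10^-3 = 1.411 × 10^-3 mol
n(H2C2O4) in the whole flask = 1.411 × 10^-3 × 100.0/10.00 = 0.01411 mol
mass of H2C2O4 = 0.01411 × 90.03 = 1.271 g
% H2C2O4 = 1.271 / 1.829 × 100 = 69.48 %

69.48 %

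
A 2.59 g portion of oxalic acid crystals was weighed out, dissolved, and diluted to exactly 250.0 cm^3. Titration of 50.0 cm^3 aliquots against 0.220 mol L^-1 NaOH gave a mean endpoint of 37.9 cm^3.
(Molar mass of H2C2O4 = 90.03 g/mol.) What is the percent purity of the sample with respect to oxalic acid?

H2C2O4 + 2 NaOH → Na2C2O4 + 2 H2O
n(NaOH) per titration = 0.0379 × 0.220 = 8.34 × 10^-3 mol
From the 1:2 ratio, n(H2C2O4) in each aliquot = 1/2 × 8.34 × 10^-3 = 4.17 × 10^-3 mol
n(H2C2O4) in the whole flask = 4.17 × 10^-3 × 250.0/50.0 = 0.0208 mol
mass of H2C2O4 = 0.0208 × 90.03 = 1.88 g
% H2C2O4 = 1.88 / 2.59 × 100 = 72.5 %

72.5 %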